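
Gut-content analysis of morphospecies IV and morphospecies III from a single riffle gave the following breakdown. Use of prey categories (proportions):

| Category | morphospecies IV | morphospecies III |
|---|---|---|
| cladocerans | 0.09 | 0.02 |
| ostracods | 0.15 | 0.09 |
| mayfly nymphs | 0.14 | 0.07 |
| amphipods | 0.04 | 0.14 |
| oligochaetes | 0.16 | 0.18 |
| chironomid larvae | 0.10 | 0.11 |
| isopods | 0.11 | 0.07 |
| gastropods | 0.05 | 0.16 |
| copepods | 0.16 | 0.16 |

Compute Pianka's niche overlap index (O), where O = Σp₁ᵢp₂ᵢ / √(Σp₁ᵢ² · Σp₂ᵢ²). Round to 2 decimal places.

Σ p₁ᵢp₂ᵢ = 0.0018 + 0.0135 + 0.0098 + 0.0056 + 0.0288 + 0.0110 + 0.0077 + 0.0080 + 0.0256 = 0.1118
Σp_1ᵢ² = 0.09² + 0.15² + 0.14² + 0.04² + 0.16² + 0.10² + 0.11² + 0.05² + 0.16² = 0.0081 + 0.0225 + 0.0196 + 0.0016 + 0.0256 + 0.0100 + 0.0121 + 0.0025 + 0.0256 = 0.1276
Σp_2ᵢ² = 0.02² + 0.09² + 0.07² + 0.14² + 0.18² + 0.11² + 0.07² + 0.16² + 0.16² = 0.0004 + 0.0081 + 0.0049 + 0.0196 + 0.0324 + 0.0121 + 0.0049 + 0.0256 + 0.0256 = 0.1336
O = 0.1118 / √(0.1276 × 0.1336) = 0.1118 / 0.13057 = 0.8562

0.86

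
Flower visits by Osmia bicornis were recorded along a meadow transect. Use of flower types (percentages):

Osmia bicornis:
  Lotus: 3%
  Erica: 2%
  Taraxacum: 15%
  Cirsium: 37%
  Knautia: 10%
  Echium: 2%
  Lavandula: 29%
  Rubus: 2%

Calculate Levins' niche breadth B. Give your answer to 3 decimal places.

3.912

Convert percentages to proportions (divide by 100).
Σpᵢ² = 0.03² + 0.02² + 0.15² + 0.37² + 0.10² + 0.02² + 0.29² + 0.02² = 0.0009 + 0.0004 + 0.0225 + 0.1369 + 0.0100 + 0.0004 + 0.0841 + 0.0004 = 0.2556
B = 1 / 0.2556 = 3.91236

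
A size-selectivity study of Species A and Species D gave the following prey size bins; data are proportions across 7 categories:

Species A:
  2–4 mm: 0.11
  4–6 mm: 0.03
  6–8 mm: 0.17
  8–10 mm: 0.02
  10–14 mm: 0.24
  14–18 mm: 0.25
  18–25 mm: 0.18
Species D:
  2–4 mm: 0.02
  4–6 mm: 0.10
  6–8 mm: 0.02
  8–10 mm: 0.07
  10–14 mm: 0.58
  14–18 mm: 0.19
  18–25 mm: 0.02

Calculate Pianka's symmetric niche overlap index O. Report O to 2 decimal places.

0.73

Σ p₁ᵢp₂ᵢ = 0.0022 + 0.0030 + 0.0034 + 0.0014 + 0.1392 + 0.0475 + 0.0036 = 0.2003
Σp_1ᵢ² = 0.11² + 0.03² + 0.17² + 0.02² + 0.24² + 0.25² + 0.18² = 0.0121 + 0.0009 + 0.0289 + 0.0004 + 0.0576 + 0.0625 + 0.0324 = 0.1948
Σp_2ᵢ² = 0.02² + 0.10² + 0.02² + 0.07² + 0.58² + 0.19² + 0.02² = 0.0004 + 0.0100 + 0.0004 + 0.0049 + 0.3364 + 0.0361 + 0.0004 = 0.3886
O = 0.2003 / √(0.1948 × 0.3886) = 0.2003 / 0.27514 = 0.7280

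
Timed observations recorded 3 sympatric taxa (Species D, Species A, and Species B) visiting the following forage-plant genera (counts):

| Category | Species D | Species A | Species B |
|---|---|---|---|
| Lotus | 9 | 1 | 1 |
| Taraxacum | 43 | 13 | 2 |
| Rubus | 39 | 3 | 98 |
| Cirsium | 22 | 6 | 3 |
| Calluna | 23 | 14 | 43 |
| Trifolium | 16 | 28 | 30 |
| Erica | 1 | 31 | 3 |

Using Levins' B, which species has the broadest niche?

Proportions for Species D (n=153): 9/153=0.0588, 43/153=0.2810, 39/153=0.2549, 22/153=0.1438, 23/153=0.1503, 16/153=0.1046, 1/153=0.0065
Proportions for Species A (n=96): 1/96=0.0104, 13/96=0.1354, 3/96=0.0313, 6/96=0.0625, 14/96=0.1458, 28/96=0.2917, 31/96=0.3229
Proportions for Species B (n=180): 1/180=0.0056, 2/180=0.0111, 98/180=0.5444, 3/180=0.0167, 43/180=0.2389, 30/180=0.1667, 3/180=0.0167
Σp_Dᵢ² = 0.0588² + 0.2810² + 0.2549² + 0.1438² + 0.1503² + 0.1046² + 0.0065² = 0.003457 + 0.078961 + 0.064974 + 0.020678 + 0.022590 + 0.010941 + 0.000042 = 0.201643
B_D = 1 / 0.201643 = 4.9593
Σp_Aᵢ² = 0.0104² + 0.1354² + 0.0313² + 0.0625² + 0.1458² + 0.2917² + 0.3229² = 0.000108 + 0.018333 + 0.000980 + 0.003906 + 0.021258 + 0.085089 + 0.104264 = 0.233938
B_A = 1 / 0.233938 = 4.2746
Σp_Bᵢ² = 0.0056² + 0.0111² + 0.5444² + 0.0167² + 0.2389² + 0.1667² + 0.0167² = 0.000031 + 0.000123 + 0.296371 + 0.000279 + 0.057073 + 0.027789 + 0.000279 = 0.381945
B_B = 1 / 0.381945 = 2.6182
Highest B → broadest niche (most generalist): Species D (B = 4.96).

Species D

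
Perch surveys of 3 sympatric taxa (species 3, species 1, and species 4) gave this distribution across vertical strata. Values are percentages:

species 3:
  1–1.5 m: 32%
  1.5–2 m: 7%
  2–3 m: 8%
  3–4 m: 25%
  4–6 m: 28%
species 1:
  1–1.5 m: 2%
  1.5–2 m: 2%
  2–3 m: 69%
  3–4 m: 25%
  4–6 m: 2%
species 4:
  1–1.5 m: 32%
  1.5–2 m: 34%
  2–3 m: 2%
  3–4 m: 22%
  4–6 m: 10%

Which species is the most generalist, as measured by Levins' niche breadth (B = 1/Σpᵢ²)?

species 3

Convert percentages to proportions (divide by 100).
Σp_3ᵢ² = 0.32² + 0.07² + 0.08² + 0.25² + 0.28² = 0.1024 + 0.0049 + 0.0064 + 0.0625 + 0.0784 = 0.2546
B_3 = 1 / 0.2546 = 3.9277
Σp_1ᵢ² = 0.02² + 0.02² + 0.69² + 0.25² + 0.02² = 0.0004 + 0.0004 + 0.4761 + 0.0625 + 0.0004 = 0.5398
B_1 = 1 / 0.5398 = 1.8525
Σp_4ᵢ² = 0.32² + 0.34² + 0.02² + 0.22² + 0.10² = 0.1024 + 0.1156 + 0.0004 + 0.0484 + 0.0100 = 0.2768
B_4 = 1 / 0.2768 = 3.6127
Highest B → broadest niche (most generalist): species 3 (B = 3.93).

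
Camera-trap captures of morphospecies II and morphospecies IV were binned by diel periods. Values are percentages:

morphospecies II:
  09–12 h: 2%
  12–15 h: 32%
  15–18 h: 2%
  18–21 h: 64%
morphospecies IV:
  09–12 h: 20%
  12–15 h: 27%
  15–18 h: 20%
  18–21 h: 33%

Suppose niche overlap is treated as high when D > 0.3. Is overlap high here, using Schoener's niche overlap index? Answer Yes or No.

Convert percentages to proportions (divide by 100).
Σ|p₁ᵢ − p₂ᵢ| = 0.18 + 0.05 + 0.18 + 0.31 = 0.72
D = 1 − ½ × 0.72 = 1 − 0.360 = 0.6400
D = 0.6400 > 0.3 → Yes.

Yes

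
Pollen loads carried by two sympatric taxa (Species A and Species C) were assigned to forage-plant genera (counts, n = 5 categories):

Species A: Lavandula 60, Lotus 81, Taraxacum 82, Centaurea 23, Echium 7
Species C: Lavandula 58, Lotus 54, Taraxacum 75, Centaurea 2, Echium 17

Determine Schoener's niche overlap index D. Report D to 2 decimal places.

0.86

Proportions for Species A (n=253): 60/253=0.2372, 81/253=0.3202, 82/253=0.3241, 23/253=0.0909, 7/253=0.0277
Proportions for Species C (n=206): 58/206=0.2816, 54/206=0.2621, 75/206=0.3641, 2/206=0.0097, 17/206=0.0825
Σ|p₁ᵢ − p₂ᵢ| = 0.0444 + 0.0581 + 0.0400 + 0.0812 + 0.0548 = 0.2785
D = 1 − ½ × 0.2785 = 1 − 0.13925 = 0.86075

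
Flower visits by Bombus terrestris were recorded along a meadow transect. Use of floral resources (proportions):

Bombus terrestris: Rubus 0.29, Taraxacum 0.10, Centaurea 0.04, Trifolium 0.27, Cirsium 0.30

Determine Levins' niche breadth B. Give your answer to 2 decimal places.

Σpᵢ² = 0.29² + 0.10² + 0.04² + 0.27² + 0.30² = 0.0841 + 0.0100 + 0.0016 + 0.0729 + 0.0900 = 0.2586
B = 1 / 0.2586 = 3.8670

3.87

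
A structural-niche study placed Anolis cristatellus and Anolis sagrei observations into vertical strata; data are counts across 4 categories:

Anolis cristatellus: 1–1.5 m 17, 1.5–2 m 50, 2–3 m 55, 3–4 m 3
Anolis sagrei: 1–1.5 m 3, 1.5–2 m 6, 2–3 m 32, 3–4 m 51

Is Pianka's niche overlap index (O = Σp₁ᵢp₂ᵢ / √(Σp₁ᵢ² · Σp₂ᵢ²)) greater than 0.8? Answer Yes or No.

Proportions for Anolis cristatellus (n=125): 17/125=0.1360, 50/125=0.4000, 55/125=0.4400, 3/125=0.0240
Proportions for Anolis sagrei (n=92): 3/92=0.0326, 6/92=0.0652, 32/92=0.3478, 51/92=0.5543
Σ p₁ᵢp₂ᵢ = 0.004434 + 0.026080 + 0.153032 + 0.013303 = 0.196849
Σp_1ᵢ² = 0.1360² + 0.4000² + 0.4400² + 0.0240² = 0.018496 + 0.160000 + 0.193600 + 0.000576 = 0.372672
Σp_2ᵢ² = 0.0326² + 0.0652² + 0.3478² + 0.5543² = 0.001063 + 0.004251 + 0.120965 + 0.307248 = 0.433527
O = 0.196849 / √(0.372672 × 0.433527) = 0.196849 / 0.4019495 = 0.4897
O = 0.4897 < 0.8 → No.

No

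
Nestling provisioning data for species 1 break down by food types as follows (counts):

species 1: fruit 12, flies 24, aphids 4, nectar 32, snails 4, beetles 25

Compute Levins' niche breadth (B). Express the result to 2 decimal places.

Proportions for species 1 (n=101): 12/101=0.1188, 24/101=0.2376, 4/101=0.0396, 32/101=0.3168, 4/101=0.0396, 25/101=0.2475
Σpᵢ² = 0.1188² + 0.2376² + 0.0396² + 0.3168² + 0.0396² + 0.2475² = 0.014113 + 0.056454 + 0.001568 + 0.100362 + 0.001568 + 0.061256 = 0.235321
B = 1 / 0.235321 = 4.2495

4.25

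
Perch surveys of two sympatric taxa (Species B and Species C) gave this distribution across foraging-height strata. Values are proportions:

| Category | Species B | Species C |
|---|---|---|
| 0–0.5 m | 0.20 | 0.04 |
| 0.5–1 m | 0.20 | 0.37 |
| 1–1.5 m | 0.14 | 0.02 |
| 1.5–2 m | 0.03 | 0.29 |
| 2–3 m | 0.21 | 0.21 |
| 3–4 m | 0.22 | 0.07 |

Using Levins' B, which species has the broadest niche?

Species B

Σp_Bᵢ² = 0.20² + 0.20² + 0.14² + 0.03² + 0.21² + 0.22² = 0.0400 + 0.0400 + 0.0196 + 0.0009 + 0.0441 + 0.0484 = 0.1930
B_B = 1 / 0.1930 = 5.1813
Σp_Cᵢ² = 0.04² + 0.37² + 0.02² + 0.29² + 0.21² + 0.07² = 0.0016 + 0.1369 + 0.0004 + 0.0841 + 0.0441 + 0.0049 = 0.2720
B_C = 1 / 0.2720 = 3.6765
Highest B → broadest niche (most generalist): Species B (B = 5.18).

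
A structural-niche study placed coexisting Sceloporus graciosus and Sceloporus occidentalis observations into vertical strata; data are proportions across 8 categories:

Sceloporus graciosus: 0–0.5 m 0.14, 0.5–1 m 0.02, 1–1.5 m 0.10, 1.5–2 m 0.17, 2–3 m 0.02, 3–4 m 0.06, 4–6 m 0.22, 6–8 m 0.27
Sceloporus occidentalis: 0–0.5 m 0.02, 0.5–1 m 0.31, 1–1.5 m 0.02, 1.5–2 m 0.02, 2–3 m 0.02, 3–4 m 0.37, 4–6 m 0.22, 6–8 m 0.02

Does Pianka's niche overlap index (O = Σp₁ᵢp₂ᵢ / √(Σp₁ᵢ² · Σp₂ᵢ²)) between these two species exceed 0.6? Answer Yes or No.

Σ p₁ᵢp₂ᵢ = 0.0028 + 0.0062 + 0.0020 + 0.0034 + 0.0004 + 0.0222 + 0.0484 + 0.0054 = 0.0908
Σp_1ᵢ² = 0.14² + 0.02² + 0.10² + 0.17² + 0.02² + 0.06² + 0.22² + 0.27² = 0.0196 + 0.0004 + 0.0100 + 0.0289 + 0.0004 + 0.0036 + 0.0484 + 0.0729 = 0.1842
Σp_2ᵢ² = 0.02² + 0.31² + 0.02² + 0.02² + 0.02² + 0.37² + 0.22² + 0.02² = 0.0004 + 0.0961 + 0.0004 + 0.0004 + 0.0004 + 0.1369 + 0.0484 + 0.0004 = 0.2834
O = 0.0908 / √(0.1842 × 0.2834) = 0.0908 / 0.22848 = 0.3974
O = 0.3974 < 0.6 → No.

No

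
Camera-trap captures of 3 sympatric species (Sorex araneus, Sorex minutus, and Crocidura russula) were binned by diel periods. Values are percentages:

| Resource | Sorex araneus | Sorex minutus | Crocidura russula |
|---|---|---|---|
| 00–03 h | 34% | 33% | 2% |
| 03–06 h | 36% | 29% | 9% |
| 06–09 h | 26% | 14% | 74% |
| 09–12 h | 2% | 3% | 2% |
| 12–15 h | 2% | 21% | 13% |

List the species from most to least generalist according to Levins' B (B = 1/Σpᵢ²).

Convert percentages to proportions (divide by 100).
Σp_aranᵢ² = 0.34² + 0.36² + 0.26² + 0.02² + 0.02² = 0.1156 + 0.1296 + 0.0676 + 0.0004 + 0.0004 = 0.3136
B_aran = 1 / 0.3136 = 3.1888
Σp_minuᵢ² = 0.33² + 0.29² + 0.14² + 0.03² + 0.21² = 0.1089 + 0.0841 + 0.0196 + 0.0009 + 0.0441 = 0.2576
B_minu = 1 / 0.2576 = 3.8820
Σp_russᵢ² = 0.02² + 0.09² + 0.74² + 0.02² + 0.13² = 0.0004 + 0.0081 + 0.5476 + 0.0004 + 0.0169 = 0.5734
B_russ = 1 / 0.5734 = 1.7440
Ranking by B (broadest → narrowest): Sorex minutus (3.88) > Sorex araneus (3.19) > Crocidura russula (1.74)

Sorex minutus > Sorex araneus > Crocidura russula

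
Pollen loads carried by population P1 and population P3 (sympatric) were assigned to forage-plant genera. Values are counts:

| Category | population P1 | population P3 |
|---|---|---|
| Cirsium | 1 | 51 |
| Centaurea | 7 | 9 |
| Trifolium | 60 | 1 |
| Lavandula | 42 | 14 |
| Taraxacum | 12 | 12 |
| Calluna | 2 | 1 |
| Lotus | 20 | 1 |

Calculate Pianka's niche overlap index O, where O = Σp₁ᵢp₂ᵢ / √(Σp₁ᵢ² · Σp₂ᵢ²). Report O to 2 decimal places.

0.22

Proportions for population P1 (n=144): 1/144=0.0069, 7/144=0.0486, 60/144=0.4167, 42/144=0.2917, 12/144=0.0833, 2/144=0.0139, 20/144=0.1389
Proportions for population P3 (n=89): 51/89=0.5730, 9/89=0.1011, 1/89=0.0112, 14/89=0.1573, 12/89=0.1348, 1/89=0.0112, 1/89=0.0112
Σ p₁ᵢp₂ᵢ = 0.003954 + 0.004913 + 0.004667 + 0.045884 + 0.011229 + 0.000156 + 0.001556 = 0.072359
Σp_1ᵢ² = 0.0069² + 0.0486² + 0.4167² + 0.2917² + 0.0833² + 0.0139² + 0.1389² = 0.000048 + 0.002362 + 0.173639 + 0.085089 + 0.006939 + 0.000193 + 0.019293 = 0.287563
Σp_2ᵢ² = 0.5730² + 0.1011² + 0.0112² + 0.1573² + 0.1348² + 0.0112² + 0.0112² = 0.328329 + 0.010221 + 0.000125 + 0.024743 + 0.018171 + 0.000125 + 0.000125 = 0.381839
O = 0.072359 / √(0.287563 × 0.381839) = 0.072359 / 0.3313650 = 0.2184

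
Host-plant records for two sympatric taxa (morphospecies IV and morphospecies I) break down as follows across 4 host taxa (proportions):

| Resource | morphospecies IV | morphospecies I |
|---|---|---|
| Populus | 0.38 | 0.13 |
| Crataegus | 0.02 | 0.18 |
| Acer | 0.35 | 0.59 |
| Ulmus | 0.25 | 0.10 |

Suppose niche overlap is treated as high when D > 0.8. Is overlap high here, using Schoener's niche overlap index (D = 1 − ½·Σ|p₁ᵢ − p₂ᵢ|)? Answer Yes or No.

Σ|p₁ᵢ − p₂ᵢ| = 0.25 + 0.16 + 0.24 + 0.15 = 0.80
D = 1 − ½ × 0.80 = 1 − 0.400 = 0.6000
D = 0.6000 < 0.8 → No.

No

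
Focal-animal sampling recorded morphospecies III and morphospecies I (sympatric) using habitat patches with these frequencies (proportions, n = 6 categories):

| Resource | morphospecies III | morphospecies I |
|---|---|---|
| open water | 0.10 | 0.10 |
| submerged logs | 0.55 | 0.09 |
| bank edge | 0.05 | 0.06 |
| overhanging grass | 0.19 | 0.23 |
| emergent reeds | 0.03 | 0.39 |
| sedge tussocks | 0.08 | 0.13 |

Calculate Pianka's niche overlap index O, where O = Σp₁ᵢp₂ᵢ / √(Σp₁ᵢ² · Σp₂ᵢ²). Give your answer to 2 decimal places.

0.43

Σ p₁ᵢp₂ᵢ = 0.0100 + 0.0495 + 0.0030 + 0.0437 + 0.0117 + 0.0104 = 0.1283
Σp_1ᵢ² = 0.10² + 0.55² + 0.05² + 0.19² + 0.03² + 0.08² = 0.0100 + 0.3025 + 0.0025 + 0.0361 + 0.0009 + 0.0064 = 0.3584
Σp_2ᵢ² = 0.10² + 0.09² + 0.06² + 0.23² + 0.39² + 0.13² = 0.0100 + 0.0081 + 0.0036 + 0.0529 + 0.1521 + 0.0169 = 0.2436
O = 0.1283 / √(0.3584 × 0.2436) = 0.1283 / 0.29548 = 0.4342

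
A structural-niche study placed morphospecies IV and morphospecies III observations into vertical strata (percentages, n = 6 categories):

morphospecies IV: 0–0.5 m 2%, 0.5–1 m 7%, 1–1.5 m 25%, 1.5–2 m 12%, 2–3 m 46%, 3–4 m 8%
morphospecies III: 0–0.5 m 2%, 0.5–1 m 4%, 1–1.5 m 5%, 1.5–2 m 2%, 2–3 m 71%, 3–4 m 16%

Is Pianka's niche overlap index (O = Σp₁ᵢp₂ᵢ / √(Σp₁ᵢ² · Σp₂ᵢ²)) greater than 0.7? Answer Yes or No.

Convert percentages to proportions (divide by 100).
Σ p₁ᵢp₂ᵢ = 0.0004 + 0.0028 + 0.0125 + 0.0024 + 0.3266 + 0.0128 = 0.3575
Σp_1ᵢ² = 0.02² + 0.07² + 0.25² + 0.12² + 0.46² + 0.08² = 0.0004 + 0.0049 + 0.0625 + 0.0144 + 0.2116 + 0.0064 = 0.3002
Σp_2ᵢ² = 0.02² + 0.04² + 0.05² + 0.02² + 0.71² + 0.16² = 0.0004 + 0.0016 + 0.0025 + 0.0004 + 0.5041 + 0.0256 = 0.5346
O = 0.3575 / √(0.3002 × 0.5346) = 0.3575 / 0.40061 = 0.8924
O = 0.8924 > 0.7 → Yes.

Yes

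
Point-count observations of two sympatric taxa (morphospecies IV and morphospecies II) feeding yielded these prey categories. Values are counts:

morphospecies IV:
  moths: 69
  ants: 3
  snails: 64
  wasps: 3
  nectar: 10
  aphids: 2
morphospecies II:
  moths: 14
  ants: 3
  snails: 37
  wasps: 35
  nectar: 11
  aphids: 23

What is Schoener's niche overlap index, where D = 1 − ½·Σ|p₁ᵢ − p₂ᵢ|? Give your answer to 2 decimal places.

0.53

Proportions for morphospecies IV (n=151): 69/151=0.4570, 3/151=0.0199, 64/151=0.4238, 3/151=0.0199, 10/151=0.0662, 2/151=0.0132
Proportions for morphospecies II (n=123): 14/123=0.1138, 3/123=0.0244, 37/123=0.3008, 35/123=0.2846, 11/123=0.0894, 23/123=0.1870
Σ|p₁ᵢ − p₂ᵢ| = 0.3432 + 0.0045 + 0.1230 + 0.2647 + 0.0232 + 0.1738 = 0.9324
D = 1 − ½ × 0.9324 = 1 − 0.46620 = 0.53380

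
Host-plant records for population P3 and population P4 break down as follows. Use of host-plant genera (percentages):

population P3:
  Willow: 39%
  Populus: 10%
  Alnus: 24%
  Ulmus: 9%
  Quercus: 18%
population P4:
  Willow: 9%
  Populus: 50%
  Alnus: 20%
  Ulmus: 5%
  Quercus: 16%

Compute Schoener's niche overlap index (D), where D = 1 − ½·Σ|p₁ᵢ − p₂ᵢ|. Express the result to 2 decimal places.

0.60

Convert percentages to proportions (divide by 100).
Σ|p₁ᵢ − p₂ᵢ| = 0.30 + 0.40 + 0.04 + 0.04 + 0.02 = 0.80
D = 1 − ½ × 0.80 = 1 − 0.400 = 0.6000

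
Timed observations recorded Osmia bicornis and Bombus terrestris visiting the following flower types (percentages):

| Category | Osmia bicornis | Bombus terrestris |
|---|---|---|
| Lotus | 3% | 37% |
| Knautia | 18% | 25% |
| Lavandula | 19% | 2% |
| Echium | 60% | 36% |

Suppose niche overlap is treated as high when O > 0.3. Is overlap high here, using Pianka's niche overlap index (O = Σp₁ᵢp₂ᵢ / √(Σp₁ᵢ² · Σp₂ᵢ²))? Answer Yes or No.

Yes

Convert percentages to proportions (divide by 100).
Σ p₁ᵢp₂ᵢ = 0.0111 + 0.0450 + 0.0038 + 0.2160 = 0.2759
Σp_1ᵢ² = 0.03² + 0.18² + 0.19² + 0.60² = 0.0009 + 0.0324 + 0.0361 + 0.3600 = 0.4294
Σp_2ᵢ² = 0.37² + 0.25² + 0.02² + 0.36² = 0.1369 + 0.0625 + 0.0004 + 0.1296 = 0.3294
O = 0.2759 / √(0.4294 × 0.3294) = 0.2759 / 0.37609 = 0.7336
O = 0.7336 > 0.3 → Yes.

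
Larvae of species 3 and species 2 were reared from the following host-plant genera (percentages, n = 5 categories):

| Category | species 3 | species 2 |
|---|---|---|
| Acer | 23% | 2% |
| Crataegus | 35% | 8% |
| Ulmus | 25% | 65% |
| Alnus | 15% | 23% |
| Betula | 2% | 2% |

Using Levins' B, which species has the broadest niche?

Convert percentages to proportions (divide by 100).
Σp_3ᵢ² = 0.23² + 0.35² + 0.25² + 0.15² + 0.02² = 0.0529 + 0.1225 + 0.0625 + 0.0225 + 0.0004 = 0.2608
B_3 = 1 / 0.2608 = 3.8344
Σp_2ᵢ² = 0.02² + 0.08² + 0.65² + 0.23² + 0.02² = 0.0004 + 0.0064 + 0.4225 + 0.0529 + 0.0004 = 0.4826
B_2 = 1 / 0.4826 = 2.0721
Highest B → broadest niche (most generalist): species 3 (B = 3.83).

species 3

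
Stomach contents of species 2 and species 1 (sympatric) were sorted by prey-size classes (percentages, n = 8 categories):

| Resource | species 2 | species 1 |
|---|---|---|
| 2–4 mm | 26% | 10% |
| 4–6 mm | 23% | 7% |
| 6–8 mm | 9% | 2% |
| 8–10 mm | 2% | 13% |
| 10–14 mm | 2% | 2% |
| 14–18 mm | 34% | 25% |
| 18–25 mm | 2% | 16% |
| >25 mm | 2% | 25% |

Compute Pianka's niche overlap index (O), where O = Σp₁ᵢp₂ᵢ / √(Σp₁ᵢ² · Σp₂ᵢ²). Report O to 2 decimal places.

0.66

Convert percentages to proportions (divide by 100).
Σ p₁ᵢp₂ᵢ = 0.0260 + 0.0161 + 0.0018 + 0.0026 + 0.0004 + 0.0850 + 0.0032 + 0.0050 = 0.1401
Σp_1ᵢ² = 0.26² + 0.23² + 0.09² + 0.02² + 0.02² + 0.34² + 0.02² + 0.02² = 0.0676 + 0.0529 + 0.0081 + 0.0004 + 0.0004 + 0.1156 + 0.0004 + 0.0004 = 0.2458
Σp_2ᵢ² = 0.10² + 0.07² + 0.02² + 0.13² + 0.02² + 0.25² + 0.16² + 0.25² = 0.0100 + 0.0049 + 0.0004 + 0.0169 + 0.0004 + 0.0625 + 0.0256 + 0.0625 = 0.1832
O = 0.1401 / √(0.2458 × 0.1832) = 0.1401 / 0.21220 = 0.6602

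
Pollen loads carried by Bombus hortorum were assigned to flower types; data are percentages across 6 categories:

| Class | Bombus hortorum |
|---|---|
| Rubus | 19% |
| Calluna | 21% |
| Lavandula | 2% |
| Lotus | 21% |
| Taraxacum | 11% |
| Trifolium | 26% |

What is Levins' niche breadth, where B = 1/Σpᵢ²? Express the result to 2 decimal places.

Convert percentages to proportions (divide by 100).
Σpᵢ² = 0.19² + 0.21² + 0.02² + 0.21² + 0.11² + 0.26² = 0.0361 + 0.0441 + 0.0004 + 0.0441 + 0.0121 + 0.0676 = 0.2044
B = 1 / 0.2044 = 4.8924

4.89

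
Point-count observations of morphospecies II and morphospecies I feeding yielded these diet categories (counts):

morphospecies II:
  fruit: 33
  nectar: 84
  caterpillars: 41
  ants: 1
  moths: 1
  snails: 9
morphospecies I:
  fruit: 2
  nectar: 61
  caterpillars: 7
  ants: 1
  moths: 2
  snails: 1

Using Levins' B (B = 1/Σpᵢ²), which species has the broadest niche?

morphospecies II

Proportions for morphospecies II (n=169): 33/169=0.1953, 84/169=0.4970, 41/169=0.2426, 1/169=0.0059, 1/169=0.0059, 9/169=0.0533
Proportions for morphospecies I (n=74): 2/74=0.0270, 61/74=0.8243, 7/74=0.0946, 1/74=0.0135, 2/74=0.0270, 1/74=0.0135
Σp_IIᵢ² = 0.1953² + 0.4970² + 0.2426² + 0.0059² + 0.0059² + 0.0533² = 0.038142 + 0.247009 + 0.058855 + 0.000035 + 0.000035 + 0.002841 = 0.346917
B_II = 1 / 0.346917 = 2.8825
Σp_Iᵢ² = 0.0270² + 0.8243² + 0.0946² + 0.0135² + 0.0270² + 0.0135² = 0.000729 + 0.679470 + 0.008949 + 0.000182 + 0.000729 + 0.000182 = 0.690241
B_I = 1 / 0.690241 = 1.4488
Highest B → broadest niche (most generalist): morphospecies II (B = 2.88).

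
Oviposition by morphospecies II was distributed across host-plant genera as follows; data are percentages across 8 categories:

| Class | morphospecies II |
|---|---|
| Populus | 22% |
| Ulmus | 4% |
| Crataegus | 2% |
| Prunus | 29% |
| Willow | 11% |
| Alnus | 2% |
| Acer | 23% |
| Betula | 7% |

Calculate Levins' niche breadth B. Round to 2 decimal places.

Convert percentages to proportions (divide by 100).
Σpᵢ² = 0.22² + 0.04² + 0.02² + 0.29² + 0.11² + 0.02² + 0.23² + 0.07² = 0.0484 + 0.0016 + 0.0004 + 0.0841 + 0.0121 + 0.0004 + 0.0529 + 0.0049 = 0.2048
B = 1 / 0.2048 = 4.8828

4.88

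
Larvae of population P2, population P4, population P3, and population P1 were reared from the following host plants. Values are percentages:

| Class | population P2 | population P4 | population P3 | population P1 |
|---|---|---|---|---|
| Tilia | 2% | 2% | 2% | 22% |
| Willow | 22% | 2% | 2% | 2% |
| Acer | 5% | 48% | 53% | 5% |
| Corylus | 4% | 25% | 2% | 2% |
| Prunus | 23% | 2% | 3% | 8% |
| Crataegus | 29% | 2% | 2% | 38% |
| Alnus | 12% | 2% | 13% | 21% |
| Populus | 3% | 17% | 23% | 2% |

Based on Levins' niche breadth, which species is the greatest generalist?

population P2

Convert percentages to proportions (divide by 100).
Σp_P2ᵢ² = 0.02² + 0.22² + 0.05² + 0.04² + 0.23² + 0.29² + 0.12² + 0.03² = 0.0004 + 0.0484 + 0.0025 + 0.0016 + 0.0529 + 0.0841 + 0.0144 + 0.0009 = 0.2052
B_P2 = 1 / 0.2052 = 4.8733
Σp_P4ᵢ² = 0.02² + 0.02² + 0.48² + 0.25² + 0.02² + 0.02² + 0.02² + 0.17² = 0.0004 + 0.0004 + 0.2304 + 0.0625 + 0.0004 + 0.0004 + 0.0004 + 0.0289 = 0.3238
B_P4 = 1 / 0.3238 = 3.0883
Σp_P3ᵢ² = 0.02² + 0.02² + 0.53² + 0.02² + 0.03² + 0.02² + 0.13² + 0.23² = 0.0004 + 0.0004 + 0.2809 + 0.0004 + 0.0009 + 0.0004 + 0.0169 + 0.0529 = 0.3532
B_P3 = 1 / 0.3532 = 2.8313
Σp_P1ᵢ² = 0.22² + 0.02² + 0.05² + 0.02² + 0.08² + 0.38² + 0.21² + 0.02² = 0.0484 + 0.0004 + 0.0025 + 0.0004 + 0.0064 + 0.1444 + 0.0441 + 0.0004 = 0.2470
B_P1 = 1 / 0.2470 = 4.0486
Highest B → broadest niche (most generalist): population P2 (B = 4.87).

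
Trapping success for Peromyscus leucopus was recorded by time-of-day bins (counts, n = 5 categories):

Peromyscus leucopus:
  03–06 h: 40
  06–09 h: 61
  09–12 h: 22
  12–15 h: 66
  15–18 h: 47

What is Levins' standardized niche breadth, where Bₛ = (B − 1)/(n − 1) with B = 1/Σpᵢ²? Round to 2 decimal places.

Proportions for Peromyscus leucopus (n=236): 40/236=0.1695, 61/236=0.2585, 22/236=0.0932, 66/236=0.2797, 47/236=0.1992
Σpᵢ² = 0.1695² + 0.2585² + 0.0932² + 0.2797² + 0.1992² = 0.028730 + 0.066822 + 0.008686 + 0.078232 + 0.039681 = 0.222151
B = 1 / 0.222151 = 4.5014
Bₛ = (B − 1)/(n − 1) = (4.5014 − 1)/(5 − 1) = 3.5014/4 = 0.8754

0.88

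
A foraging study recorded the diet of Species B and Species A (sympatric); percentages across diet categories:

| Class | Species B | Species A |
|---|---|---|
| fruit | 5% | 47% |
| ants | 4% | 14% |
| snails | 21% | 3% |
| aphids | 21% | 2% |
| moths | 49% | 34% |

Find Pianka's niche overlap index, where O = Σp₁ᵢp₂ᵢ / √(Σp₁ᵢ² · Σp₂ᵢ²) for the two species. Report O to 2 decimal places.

Convert percentages to proportions (divide by 100).
Σ p₁ᵢp₂ᵢ = 0.0235 + 0.0056 + 0.0063 + 0.0042 + 0.1666 = 0.2062
Σp_1ᵢ² = 0.05² + 0.04² + 0.21² + 0.21² + 0.49² = 0.0025 + 0.0016 + 0.0441 + 0.0441 + 0.2401 = 0.3324
Σp_2ᵢ² = 0.47² + 0.14² + 0.03² + 0.02² + 0.34² = 0.2209 + 0.0196 + 0.0009 + 0.0004 + 0.1156 = 0.3574
O = 0.2062 / √(0.3324 × 0.3574) = 0.2062 / 0.34467 = 0.5983

0.60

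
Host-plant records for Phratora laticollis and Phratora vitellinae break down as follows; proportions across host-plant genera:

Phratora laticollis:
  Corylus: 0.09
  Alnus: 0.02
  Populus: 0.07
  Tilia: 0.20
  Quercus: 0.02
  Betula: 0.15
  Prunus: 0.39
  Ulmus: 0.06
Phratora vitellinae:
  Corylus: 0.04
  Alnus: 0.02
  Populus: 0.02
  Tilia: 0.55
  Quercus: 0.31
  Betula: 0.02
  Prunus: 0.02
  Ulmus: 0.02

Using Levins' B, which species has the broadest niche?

Phratora laticollis

Σp_latiᵢ² = 0.09² + 0.02² + 0.07² + 0.20² + 0.02² + 0.15² + 0.39² + 0.06² = 0.0081 + 0.0004 + 0.0049 + 0.0400 + 0.0004 + 0.0225 + 0.1521 + 0.0036 = 0.2320
B_lati = 1 / 0.2320 = 4.3103
Σp_viteᵢ² = 0.04² + 0.02² + 0.02² + 0.55² + 0.31² + 0.02² + 0.02² + 0.02² = 0.0016 + 0.0004 + 0.0004 + 0.3025 + 0.0961 + 0.0004 + 0.0004 + 0.0004 = 0.4022
B_vite = 1 / 0.4022 = 2.4863
Highest B → broadest niche (most generalist): Phratora laticollis (B = 4.31).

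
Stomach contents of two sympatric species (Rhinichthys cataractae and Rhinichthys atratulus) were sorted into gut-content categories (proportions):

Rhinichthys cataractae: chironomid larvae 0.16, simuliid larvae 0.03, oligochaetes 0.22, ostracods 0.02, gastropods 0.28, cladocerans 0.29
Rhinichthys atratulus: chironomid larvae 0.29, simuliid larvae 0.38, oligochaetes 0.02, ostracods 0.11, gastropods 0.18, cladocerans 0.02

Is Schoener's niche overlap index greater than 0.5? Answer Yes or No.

No

Σ|p₁ᵢ − p₂ᵢ| = 0.13 + 0.35 + 0.20 + 0.09 + 0.10 + 0.27 = 1.14
D = 1 − ½ × 1.14 = 1 − 0.570 = 0.4300
D = 0.4300 < 0.5 → No.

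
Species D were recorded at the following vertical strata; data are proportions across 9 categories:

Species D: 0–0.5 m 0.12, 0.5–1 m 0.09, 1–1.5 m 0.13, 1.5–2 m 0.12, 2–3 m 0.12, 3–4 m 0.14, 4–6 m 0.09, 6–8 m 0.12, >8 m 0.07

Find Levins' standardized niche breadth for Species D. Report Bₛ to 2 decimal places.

0.96

Σpᵢ² = 0.12² + 0.09² + 0.13² + 0.12² + 0.12² + 0.14² + 0.09² + 0.12² + 0.07² = 0.0144 + 0.0081 + 0.0169 + 0.0144 + 0.0144 + 0.0196 + 0.0081 + 0.0144 + 0.0049 = 0.1152
B = 1 / 0.1152 = 8.6806
Bₛ = (B − 1)/(n − 1) = (8.6806 − 1)/(9 − 1) = 7.6806/8 = 0.9601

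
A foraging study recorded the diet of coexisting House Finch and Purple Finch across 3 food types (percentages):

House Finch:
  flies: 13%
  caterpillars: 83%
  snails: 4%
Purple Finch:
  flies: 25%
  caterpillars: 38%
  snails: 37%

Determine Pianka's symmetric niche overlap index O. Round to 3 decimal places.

Convert percentages to proportions (divide by 100).
Σ p₁ᵢp₂ᵢ = 0.0325 + 0.3154 + 0.0148 = 0.3627
Σp_1ᵢ² = 0.13² + 0.83² + 0.04² = 0.0169 + 0.6889 + 0.0016 = 0.7074
Σp_2ᵢ² = 0.25² + 0.38² + 0.37² = 0.0625 + 0.1444 + 0.1369 = 0.3438
O = 0.3627 / √(0.7074 × 0.3438) = 0.3627 / 0.493157 = 0.73547

0.735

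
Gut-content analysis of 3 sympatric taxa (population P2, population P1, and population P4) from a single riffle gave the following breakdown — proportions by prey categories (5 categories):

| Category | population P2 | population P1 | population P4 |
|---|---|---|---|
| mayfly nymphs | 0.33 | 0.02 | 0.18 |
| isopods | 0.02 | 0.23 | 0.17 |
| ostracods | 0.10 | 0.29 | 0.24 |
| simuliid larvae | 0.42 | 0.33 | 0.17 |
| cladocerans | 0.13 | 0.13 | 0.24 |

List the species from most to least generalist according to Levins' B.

population P4 > population P1 > population P2

Σp_P2ᵢ² = 0.33² + 0.02² + 0.10² + 0.42² + 0.13² = 0.1089 + 0.0004 + 0.0100 + 0.1764 + 0.0169 = 0.3126
B_P2 = 1 / 0.3126 = 3.1990
Σp_P1ᵢ² = 0.02² + 0.23² + 0.29² + 0.33² + 0.13² = 0.0004 + 0.0529 + 0.0841 + 0.1089 + 0.0169 = 0.2632
B_P1 = 1 / 0.2632 = 3.7994
Σp_P4ᵢ² = 0.18² + 0.17² + 0.24² + 0.17² + 0.24² = 0.0324 + 0.0289 + 0.0576 + 0.0289 + 0.0576 = 0.2054
B_P4 = 1 / 0.2054 = 4.8685
Ranking by B (broadest → narrowest): population P4 (4.87) > population P1 (3.80) > population P2 (3.20)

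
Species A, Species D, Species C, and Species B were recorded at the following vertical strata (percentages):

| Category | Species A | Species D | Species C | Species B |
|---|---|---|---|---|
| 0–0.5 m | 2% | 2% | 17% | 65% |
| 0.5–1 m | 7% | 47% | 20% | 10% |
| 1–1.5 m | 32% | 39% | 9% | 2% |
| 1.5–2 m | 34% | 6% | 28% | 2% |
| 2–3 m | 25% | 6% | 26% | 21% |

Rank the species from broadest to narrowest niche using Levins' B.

Convert percentages to proportions (divide by 100).
Σp_Aᵢ² = 0.02² + 0.07² + 0.32² + 0.34² + 0.25² = 0.0004 + 0.0049 + 0.1024 + 0.1156 + 0.0625 = 0.2858
B_A = 1 / 0.2858 = 3.4990
Σp_Dᵢ² = 0.02² + 0.47² + 0.39² + 0.06² + 0.06² = 0.0004 + 0.2209 + 0.1521 + 0.0036 + 0.0036 = 0.3806
B_D = 1 / 0.3806 = 2.6274
Σp_Cᵢ² = 0.17² + 0.20² + 0.09² + 0.28² + 0.26² = 0.0289 + 0.0400 + 0.0081 + 0.0784 + 0.0676 = 0.2230
B_C = 1 / 0.2230 = 4.4843
Σp_Bᵢ² = 0.65² + 0.10² + 0.02² + 0.02² + 0.21² = 0.4225 + 0.0100 + 0.0004 + 0.0004 + 0.0441 = 0.4774
B_B = 1 / 0.4774 = 2.0947
Ranking by B (broadest → narrowest): Species C (4.48) > Species A (3.50) > Species D (2.63) > Species B (2.09)

Species C > Species A > Species D > Species B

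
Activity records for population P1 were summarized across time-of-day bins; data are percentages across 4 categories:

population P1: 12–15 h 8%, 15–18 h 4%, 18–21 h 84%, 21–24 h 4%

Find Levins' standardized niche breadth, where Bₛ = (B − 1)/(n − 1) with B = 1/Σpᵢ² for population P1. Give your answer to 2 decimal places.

Convert percentages to proportions (divide by 100).
Σpᵢ² = 0.08² + 0.04² + 0.84² + 0.04² = 0.0064 + 0.0016 + 0.7056 + 0.0016 = 0.7152
B = 1 / 0.7152 = 1.3982
Bₛ = (B − 1)/(n − 1) = (1.3982 − 1)/(4 − 1) = 0.3982/3 = 0.1327

0.13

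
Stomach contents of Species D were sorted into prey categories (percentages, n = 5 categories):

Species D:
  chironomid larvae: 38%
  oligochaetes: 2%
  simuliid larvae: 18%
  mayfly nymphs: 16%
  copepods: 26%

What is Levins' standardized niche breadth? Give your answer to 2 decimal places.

0.67

Convert percentages to proportions (divide by 100).
Σpᵢ² = 0.38² + 0.02² + 0.18² + 0.16² + 0.26² = 0.1444 + 0.0004 + 0.0324 + 0.0256 + 0.0676 = 0.2704
B = 1 / 0.2704 = 3.6982
Bₛ = (B − 1)/(n − 1) = (3.6982 − 1)/(5 − 1) = 2.6982/4 = 0.6746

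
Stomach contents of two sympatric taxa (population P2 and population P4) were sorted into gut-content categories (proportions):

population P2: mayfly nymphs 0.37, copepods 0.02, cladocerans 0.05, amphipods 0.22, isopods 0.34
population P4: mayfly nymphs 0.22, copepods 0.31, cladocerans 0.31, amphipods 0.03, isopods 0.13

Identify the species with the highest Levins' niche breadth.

Σp_P2ᵢ² = 0.37² + 0.02² + 0.05² + 0.22² + 0.34² = 0.1369 + 0.0004 + 0.0025 + 0.0484 + 0.1156 = 0.3038
B_P2 = 1 / 0.3038 = 3.2916
Σp_P4ᵢ² = 0.22² + 0.31² + 0.31² + 0.03² + 0.13² = 0.0484 + 0.0961 + 0.0961 + 0.0009 + 0.0169 = 0.2584
B_P4 = 1 / 0.2584 = 3.8700
Highest B → broadest niche (most generalist): population P4 (B = 3.87).

population P4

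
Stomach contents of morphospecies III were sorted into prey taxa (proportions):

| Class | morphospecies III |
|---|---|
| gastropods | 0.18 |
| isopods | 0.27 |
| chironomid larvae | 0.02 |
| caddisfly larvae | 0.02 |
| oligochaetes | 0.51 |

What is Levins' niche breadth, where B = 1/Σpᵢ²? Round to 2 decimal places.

2.73

Σpᵢ² = 0.18² + 0.27² + 0.02² + 0.02² + 0.51² = 0.0324 + 0.0729 + 0.0004 + 0.0004 + 0.2601 = 0.3662
B = 1 / 0.3662 = 2.7307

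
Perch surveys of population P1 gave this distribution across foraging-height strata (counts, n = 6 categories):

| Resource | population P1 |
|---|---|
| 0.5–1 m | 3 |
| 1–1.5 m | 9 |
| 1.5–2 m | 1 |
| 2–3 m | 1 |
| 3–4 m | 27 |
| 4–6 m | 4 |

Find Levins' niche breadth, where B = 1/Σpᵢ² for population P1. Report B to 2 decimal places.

Proportions for population P1 (n=45): 3/45=0.0667, 9/45=0.2000, 1/45=0.0222, 1/45=0.0222, 27/45=0.6000, 4/45=0.0889
Σpᵢ² = 0.0667² + 0.2000² + 0.0222² + 0.0222² + 0.6000² + 0.0889² = 0.004449 + 0.040000 + 0.000493 + 0.000493 + 0.360000 + 0.007903 = 0.413338
B = 1 / 0.413338 = 2.4193

2.42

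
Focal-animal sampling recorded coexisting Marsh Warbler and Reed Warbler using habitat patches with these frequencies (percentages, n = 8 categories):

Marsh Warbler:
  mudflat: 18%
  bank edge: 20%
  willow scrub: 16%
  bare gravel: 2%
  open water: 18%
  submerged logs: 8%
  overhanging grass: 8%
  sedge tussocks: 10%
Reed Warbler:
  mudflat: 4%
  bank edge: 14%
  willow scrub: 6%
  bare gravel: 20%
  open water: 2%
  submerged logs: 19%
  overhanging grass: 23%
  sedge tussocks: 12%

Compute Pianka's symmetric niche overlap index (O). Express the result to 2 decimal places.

0.61

Convert percentages to proportions (divide by 100).
Σ p₁ᵢp₂ᵢ = 0.0072 + 0.0280 + 0.0096 + 0.0040 + 0.0036 + 0.0152 + 0.0184 + 0.0120 = 0.0980
Σp_1ᵢ² = 0.18² + 0.20² + 0.16² + 0.02² + 0.18² + 0.08² + 0.08² + 0.10² = 0.0324 + 0.0400 + 0.0256 + 0.0004 + 0.0324 + 0.0064 + 0.0064 + 0.0100 = 0.1536
Σp_2ᵢ² = 0.04² + 0.14² + 0.06² + 0.20² + 0.02² + 0.19² + 0.23² + 0.12² = 0.0016 + 0.0196 + 0.0036 + 0.0400 + 0.0004 + 0.0361 + 0.0529 + 0.0144 = 0.1686
O = 0.0980 / √(0.1536 × 0.1686) = 0.0980 / 0.16093 = 0.6090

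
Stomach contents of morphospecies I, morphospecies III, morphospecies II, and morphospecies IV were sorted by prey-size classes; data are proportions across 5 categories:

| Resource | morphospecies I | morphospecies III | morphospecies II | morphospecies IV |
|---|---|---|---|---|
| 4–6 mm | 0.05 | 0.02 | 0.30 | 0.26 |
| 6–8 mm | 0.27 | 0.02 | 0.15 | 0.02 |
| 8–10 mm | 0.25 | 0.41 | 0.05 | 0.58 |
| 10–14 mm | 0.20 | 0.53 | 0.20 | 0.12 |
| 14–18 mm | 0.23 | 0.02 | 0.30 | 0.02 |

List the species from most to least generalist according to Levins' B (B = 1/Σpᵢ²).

Σp_Iᵢ² = 0.05² + 0.27² + 0.25² + 0.20² + 0.23² = 0.0025 + 0.0729 + 0.0625 + 0.0400 + 0.0529 = 0.2308
B_I = 1 / 0.2308 = 4.3328
Σp_IIIᵢ² = 0.02² + 0.02² + 0.41² + 0.53² + 0.02² = 0.0004 + 0.0004 + 0.1681 + 0.2809 + 0.0004 = 0.4502
B_III = 1 / 0.4502 = 2.2212
Σp_IIᵢ² = 0.30² + 0.15² + 0.05² + 0.20² + 0.30² = 0.0900 + 0.0225 + 0.0025 + 0.0400 + 0.0900 = 0.2450
B_II = 1 / 0.2450 = 4.0816
Σp_IVᵢ² = 0.26² + 0.02² + 0.58² + 0.12² + 0.02² = 0.0676 + 0.0004 + 0.3364 + 0.0144 + 0.0004 = 0.4192
B_IV = 1 / 0.4192 = 2.3855
Ranking by B (broadest → narrowest): morphospecies I (4.33) > morphospecies II (4.08) > morphospecies IV (2.39) > morphospecies III (2.22)

morphospecies I > morphospecies II > morphospecies IV > morphospecies III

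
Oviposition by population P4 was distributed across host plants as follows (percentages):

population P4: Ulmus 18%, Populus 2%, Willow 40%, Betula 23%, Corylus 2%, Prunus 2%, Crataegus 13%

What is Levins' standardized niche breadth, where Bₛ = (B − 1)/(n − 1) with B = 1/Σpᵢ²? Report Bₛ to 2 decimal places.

0.47

Convert percentages to proportions (divide by 100).
Σpᵢ² = 0.18² + 0.02² + 0.40² + 0.23² + 0.02² + 0.02² + 0.13² = 0.0324 + 0.0004 + 0.1600 + 0.0529 + 0.0004 + 0.0004 + 0.0169 = 0.2634
B = 1 / 0.2634 = 3.7965
Bₛ = (B − 1)/(n − 1) = (3.7965 − 1)/(7 − 1) = 2.7965/6 = 0.4661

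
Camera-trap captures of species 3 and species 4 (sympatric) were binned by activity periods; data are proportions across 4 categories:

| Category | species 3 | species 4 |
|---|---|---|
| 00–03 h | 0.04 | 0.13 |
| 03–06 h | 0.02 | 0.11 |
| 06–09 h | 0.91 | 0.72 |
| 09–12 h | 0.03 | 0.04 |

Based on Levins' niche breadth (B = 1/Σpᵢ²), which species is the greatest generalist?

Σp_3ᵢ² = 0.04² + 0.02² + 0.91² + 0.03² = 0.0016 + 0.0004 + 0.8281 + 0.0009 = 0.8310
B_3 = 1 / 0.8310 = 1.2034
Σp_4ᵢ² = 0.13² + 0.11² + 0.72² + 0.04² = 0.0169 + 0.0121 + 0.5184 + 0.0016 = 0.5490
B_4 = 1 / 0.5490 = 1.8215
Highest B → broadest niche (most generalist): species 4 (B = 1.82).

species 4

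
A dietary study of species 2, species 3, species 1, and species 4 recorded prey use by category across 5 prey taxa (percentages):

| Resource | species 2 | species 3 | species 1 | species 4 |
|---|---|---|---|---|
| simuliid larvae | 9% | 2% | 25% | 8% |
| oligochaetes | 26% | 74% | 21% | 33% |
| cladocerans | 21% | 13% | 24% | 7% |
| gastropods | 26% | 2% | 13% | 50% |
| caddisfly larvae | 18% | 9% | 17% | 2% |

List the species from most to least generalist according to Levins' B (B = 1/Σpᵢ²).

species 1 > species 2 > species 4 > species 3

Convert percentages to proportions (divide by 100).
Σp_2ᵢ² = 0.09² + 0.26² + 0.21² + 0.26² + 0.18² = 0.0081 + 0.0676 + 0.0441 + 0.0676 + 0.0324 = 0.2198
B_2 = 1 / 0.2198 = 4.5496
Σp_3ᵢ² = 0.02² + 0.74² + 0.13² + 0.02² + 0.09² = 0.0004 + 0.5476 + 0.0169 + 0.0004 + 0.0081 = 0.5734
B_3 = 1 / 0.5734 = 1.7440
Σp_1ᵢ² = 0.25² + 0.21² + 0.24² + 0.13² + 0.17² = 0.0625 + 0.0441 + 0.0576 + 0.0169 + 0.0289 = 0.2100
B_1 = 1 / 0.2100 = 4.7619
Σp_4ᵢ² = 0.08² + 0.33² + 0.07² + 0.50² + 0.02² = 0.0064 + 0.1089 + 0.0049 + 0.2500 + 0.0004 = 0.3706
B_4 = 1 / 0.3706 = 2.6983
Ranking by B (broadest → narrowest): species 1 (4.76) > species 2 (4.55) > species 4 (2.70) > species 3 (1.74)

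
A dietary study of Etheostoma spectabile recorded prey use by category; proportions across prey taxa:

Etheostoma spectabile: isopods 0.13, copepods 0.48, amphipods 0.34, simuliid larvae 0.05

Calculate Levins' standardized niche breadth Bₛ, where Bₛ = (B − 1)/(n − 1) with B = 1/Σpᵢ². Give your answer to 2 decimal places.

Σpᵢ² = 0.13² + 0.48² + 0.34² + 0.05² = 0.0169 + 0.2304 + 0.1156 + 0.0025 = 0.3654
B = 1 / 0.3654 = 2.7367
Bₛ = (B − 1)/(n − 1) = (2.7367 − 1)/(4 − 1) = 1.7367/3 = 0.5789

0.58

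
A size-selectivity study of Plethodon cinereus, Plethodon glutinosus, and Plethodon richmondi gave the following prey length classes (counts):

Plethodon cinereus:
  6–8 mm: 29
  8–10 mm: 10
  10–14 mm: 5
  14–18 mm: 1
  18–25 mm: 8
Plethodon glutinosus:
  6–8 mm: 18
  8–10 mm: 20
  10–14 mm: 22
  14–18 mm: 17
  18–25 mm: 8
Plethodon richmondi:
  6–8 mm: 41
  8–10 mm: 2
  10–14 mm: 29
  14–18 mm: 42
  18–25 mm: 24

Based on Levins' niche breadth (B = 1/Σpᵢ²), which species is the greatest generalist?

Plethodon glutinosus

Proportions for Plethodon cinereus (n=53): 29/53=0.5472, 10/53=0.1887, 5/53=0.0943, 1/53=0.0189, 8/53=0.1509
Proportions for Plethodon glutinosus (n=85): 18/85=0.2118, 20/85=0.2353, 22/85=0.2588, 17/85=0.2000, 8/85=0.0941
Proportions for Plethodon richmondi (n=138): 41/138=0.2971, 2/138=0.0145, 29/138=0.2101, 42/138=0.3043, 24/138=0.1739
Σp_cineᵢ² = 0.5472² + 0.1887² + 0.0943² + 0.0189² + 0.1509² = 0.299428 + 0.035608 + 0.008892 + 0.000357 + 0.022771 = 0.367056
B_cine = 1 / 0.367056 = 2.7244
Σp_glutᵢ² = 0.2118² + 0.2353² + 0.2588² + 0.2000² + 0.0941² = 0.044859 + 0.055366 + 0.066977 + 0.040000 + 0.008855 = 0.216057
B_glut = 1 / 0.216057 = 4.6284
Σp_richᵢ² = 0.2971² + 0.0145² + 0.2101² + 0.3043² + 0.1739² = 0.088268 + 0.000210 + 0.044142 + 0.092598 + 0.030241 = 0.255459
B_rich = 1 / 0.255459 = 3.9145
Highest B → broadest niche (most generalist): Plethodon glutinosus (B = 4.63).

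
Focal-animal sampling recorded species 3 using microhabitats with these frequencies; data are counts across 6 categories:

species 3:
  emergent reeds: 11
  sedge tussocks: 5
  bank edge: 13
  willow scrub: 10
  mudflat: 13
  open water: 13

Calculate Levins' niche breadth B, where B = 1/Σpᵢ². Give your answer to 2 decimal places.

Proportions for species 3 (n=65): 11/65=0.1692, 5/65=0.0769, 13/65=0.2000, 10/65=0.1538, 13/65=0.2000, 13/65=0.2000
Σpᵢ² = 0.1692² + 0.0769² + 0.2000² + 0.1538² + 0.2000² + 0.2000² = 0.028629 + 0.005914 + 0.040000 + 0.023654 + 0.040000 + 0.040000 = 0.178197
B = 1 / 0.178197 = 5.6118

5.61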